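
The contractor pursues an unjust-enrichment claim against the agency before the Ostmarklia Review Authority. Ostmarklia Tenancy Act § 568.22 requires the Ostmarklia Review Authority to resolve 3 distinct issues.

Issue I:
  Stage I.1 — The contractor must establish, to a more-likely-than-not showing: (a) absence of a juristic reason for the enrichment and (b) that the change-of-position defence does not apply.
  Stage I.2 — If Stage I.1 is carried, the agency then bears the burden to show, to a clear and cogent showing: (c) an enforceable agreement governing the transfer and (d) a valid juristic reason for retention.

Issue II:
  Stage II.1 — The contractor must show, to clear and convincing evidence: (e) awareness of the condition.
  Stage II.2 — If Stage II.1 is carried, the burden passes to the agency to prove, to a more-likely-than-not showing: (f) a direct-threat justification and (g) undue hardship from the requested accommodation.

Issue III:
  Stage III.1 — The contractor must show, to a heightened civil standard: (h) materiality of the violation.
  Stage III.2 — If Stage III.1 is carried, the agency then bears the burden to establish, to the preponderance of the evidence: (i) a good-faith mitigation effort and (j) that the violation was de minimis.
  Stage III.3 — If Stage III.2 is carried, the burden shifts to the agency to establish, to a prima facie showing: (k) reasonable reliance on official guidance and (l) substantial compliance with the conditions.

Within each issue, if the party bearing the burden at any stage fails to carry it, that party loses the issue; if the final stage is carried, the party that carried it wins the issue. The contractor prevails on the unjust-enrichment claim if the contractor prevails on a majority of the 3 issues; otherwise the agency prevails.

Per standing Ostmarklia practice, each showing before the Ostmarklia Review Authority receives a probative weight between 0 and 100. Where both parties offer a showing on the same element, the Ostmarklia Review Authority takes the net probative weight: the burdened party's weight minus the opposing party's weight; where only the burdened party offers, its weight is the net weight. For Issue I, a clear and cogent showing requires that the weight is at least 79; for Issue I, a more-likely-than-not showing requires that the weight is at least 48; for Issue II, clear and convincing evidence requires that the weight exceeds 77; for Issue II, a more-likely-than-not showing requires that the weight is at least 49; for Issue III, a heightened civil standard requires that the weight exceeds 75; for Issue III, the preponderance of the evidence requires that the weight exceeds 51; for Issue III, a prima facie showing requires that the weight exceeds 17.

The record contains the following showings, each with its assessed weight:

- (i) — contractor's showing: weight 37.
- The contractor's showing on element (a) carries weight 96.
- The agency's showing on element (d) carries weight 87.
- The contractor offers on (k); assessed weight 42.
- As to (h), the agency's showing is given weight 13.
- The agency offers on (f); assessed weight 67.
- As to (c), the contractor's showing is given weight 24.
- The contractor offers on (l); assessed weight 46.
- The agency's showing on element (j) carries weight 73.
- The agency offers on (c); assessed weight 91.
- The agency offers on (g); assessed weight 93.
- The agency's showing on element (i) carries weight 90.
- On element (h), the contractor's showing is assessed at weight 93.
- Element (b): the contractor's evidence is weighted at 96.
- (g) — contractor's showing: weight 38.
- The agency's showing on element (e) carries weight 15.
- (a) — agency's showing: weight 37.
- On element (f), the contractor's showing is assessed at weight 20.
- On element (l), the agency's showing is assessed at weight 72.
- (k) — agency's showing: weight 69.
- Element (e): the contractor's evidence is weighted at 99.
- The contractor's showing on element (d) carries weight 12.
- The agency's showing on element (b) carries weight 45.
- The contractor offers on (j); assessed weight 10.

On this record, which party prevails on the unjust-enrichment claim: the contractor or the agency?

— Issue I —
Stage I.1 (contractor, a more-likely-than-not showing, weight is at least 48): (a) net 96−37=59 ≥ 48 — meets; (b) net 96−45=51 ≥ 48 — meets.
  Stage I.1 is satisfied; the onus moves to the agency.
Stage I.2 (agency, a clear and cogent showing, weight is at least 79): (c) net 91−24=67 < 79 — fails; (d) net 87−12=75 < 79 — fails.
  The agency does not carry Stage I.2.
So the contractor prevails on this issue.
— Issue II —
Stage II.1 (contractor, clear and convincing evidence, weight exceeds 77): (e) net 99−15=84 > 77 — meets.
  Stage II.1 is satisfied; the onus moves to the agency.
Stage II.2 (agency, a more-likely-than-not showing, weight is at least 49): (f) net 67−20=47 < 49 — fails; (g) net 93−38=55 ≥ 49 — meets.
  The agency does not carry Stage II.2.
The contractor prevails on this issue.
— Issue III —
Stage III.1 (contractor, a heightened civil standard, weight exceeds 75): (h) net 93−13=80 > 75 — meets.
  Stage III.1 carried; the burden shifts to the agency.
Stage III.2 (agency, the preponderance of the evidence, weight exceeds 51): (i) net 90−37=53 > 51 — meets; (j) net 73−10=63 > 51 — meets.
  Stage III.2 is satisfied; the agency continues to bear the burden.
Stage III.3 (agency, a prima facie showing, weight exceeds 17): (k) net 69−42=27 > 17 — meets; (l) net 72−46=26 > 17 — meets.
  The agency carries the last stage.
All stages carried — the agency prevails on this issue.
Per-issue: Issue I → contractor; Issue II → contractor; Issue III → agency. The contractor must prevail on a majority of issues; overall, the contractor prevails.

contractor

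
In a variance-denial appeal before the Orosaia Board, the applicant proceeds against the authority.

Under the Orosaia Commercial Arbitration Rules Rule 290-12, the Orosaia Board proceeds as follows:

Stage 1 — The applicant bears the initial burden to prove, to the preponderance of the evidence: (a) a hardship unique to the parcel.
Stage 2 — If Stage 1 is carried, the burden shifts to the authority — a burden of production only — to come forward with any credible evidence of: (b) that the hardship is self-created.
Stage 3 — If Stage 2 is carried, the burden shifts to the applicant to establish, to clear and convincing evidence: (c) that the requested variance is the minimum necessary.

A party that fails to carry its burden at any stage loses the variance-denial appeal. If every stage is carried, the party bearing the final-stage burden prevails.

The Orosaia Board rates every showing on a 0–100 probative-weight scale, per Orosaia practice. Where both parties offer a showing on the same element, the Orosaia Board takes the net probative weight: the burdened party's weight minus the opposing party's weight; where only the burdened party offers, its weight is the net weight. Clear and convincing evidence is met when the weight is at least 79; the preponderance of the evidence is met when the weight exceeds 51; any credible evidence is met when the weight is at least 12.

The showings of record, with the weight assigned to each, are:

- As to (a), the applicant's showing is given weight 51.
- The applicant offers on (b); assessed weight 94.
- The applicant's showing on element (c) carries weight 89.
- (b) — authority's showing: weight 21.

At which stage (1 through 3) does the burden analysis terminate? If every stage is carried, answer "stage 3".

Stage 1 — burden on applicant; standard: the preponderance of the evidence (weight exceeds 51).
    (a): 51 ≤ 51 [not met]
  Stage 1 not carried; the applicant fails its burden.
The analysis ends at Stage 1; the authority prevails.

stage 1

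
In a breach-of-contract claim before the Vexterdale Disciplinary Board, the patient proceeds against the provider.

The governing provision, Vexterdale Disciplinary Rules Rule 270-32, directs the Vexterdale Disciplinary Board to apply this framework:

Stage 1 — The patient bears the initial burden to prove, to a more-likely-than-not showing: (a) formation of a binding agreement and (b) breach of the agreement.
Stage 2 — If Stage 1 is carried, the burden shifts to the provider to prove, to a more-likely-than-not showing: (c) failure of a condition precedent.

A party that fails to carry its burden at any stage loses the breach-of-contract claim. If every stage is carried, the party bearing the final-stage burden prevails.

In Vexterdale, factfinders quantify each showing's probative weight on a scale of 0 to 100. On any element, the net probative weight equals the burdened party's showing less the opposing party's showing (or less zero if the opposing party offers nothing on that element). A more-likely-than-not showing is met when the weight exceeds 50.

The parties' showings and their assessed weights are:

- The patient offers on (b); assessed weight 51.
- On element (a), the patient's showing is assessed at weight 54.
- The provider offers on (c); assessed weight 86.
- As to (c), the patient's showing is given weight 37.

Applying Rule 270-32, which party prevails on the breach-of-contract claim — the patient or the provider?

patient

At Stage 1 the patient must meet a more-likely-than-not showing (weight exceeds 50): on (a) the weight is 54, which does exceed 50, so (a) meets the standard; on (b) the weight is 51, > 50, so (b) meets the standard.
  Stage 1 carried; the burden shifts to the provider.
At Stage 2 the provider must meet a more-likely-than-not showing (weight exceeds 50): on (c) the weight is 86 less the opposing 37 gives net 49, which does not exceed 50, so (c) does not meet the standard.
  Not every element is met, so the provider fails to carry Stage 2.
The patient prevails.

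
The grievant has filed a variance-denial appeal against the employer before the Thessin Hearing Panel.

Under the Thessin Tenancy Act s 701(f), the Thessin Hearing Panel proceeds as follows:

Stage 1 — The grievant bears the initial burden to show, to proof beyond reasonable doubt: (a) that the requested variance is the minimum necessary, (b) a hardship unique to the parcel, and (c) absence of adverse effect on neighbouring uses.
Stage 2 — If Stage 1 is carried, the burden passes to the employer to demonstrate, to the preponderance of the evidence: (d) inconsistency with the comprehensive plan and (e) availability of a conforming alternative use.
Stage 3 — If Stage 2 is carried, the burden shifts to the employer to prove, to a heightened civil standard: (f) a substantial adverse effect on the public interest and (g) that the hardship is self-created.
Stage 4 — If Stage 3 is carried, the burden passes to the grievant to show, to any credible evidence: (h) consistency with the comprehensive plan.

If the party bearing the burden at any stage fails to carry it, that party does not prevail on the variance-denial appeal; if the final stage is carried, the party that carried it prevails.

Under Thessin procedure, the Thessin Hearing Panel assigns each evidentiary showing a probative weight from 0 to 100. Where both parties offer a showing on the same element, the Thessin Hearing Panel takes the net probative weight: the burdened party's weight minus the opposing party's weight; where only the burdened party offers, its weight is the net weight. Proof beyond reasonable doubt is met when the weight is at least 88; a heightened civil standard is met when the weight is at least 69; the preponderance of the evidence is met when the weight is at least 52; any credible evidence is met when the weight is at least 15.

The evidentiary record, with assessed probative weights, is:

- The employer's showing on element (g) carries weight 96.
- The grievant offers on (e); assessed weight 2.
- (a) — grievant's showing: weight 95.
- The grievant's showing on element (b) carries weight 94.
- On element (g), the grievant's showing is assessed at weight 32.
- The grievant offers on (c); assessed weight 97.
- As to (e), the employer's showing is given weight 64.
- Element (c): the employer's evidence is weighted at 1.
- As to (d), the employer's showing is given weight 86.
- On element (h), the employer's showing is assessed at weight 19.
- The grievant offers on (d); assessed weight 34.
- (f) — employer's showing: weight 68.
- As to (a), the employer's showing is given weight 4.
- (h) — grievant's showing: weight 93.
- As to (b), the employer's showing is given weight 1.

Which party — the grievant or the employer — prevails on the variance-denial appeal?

grievant

Stage 1 (grievant, proof beyond reasonable doubt, weight is at least 88): (a) net 95−4=91 ≥ 88 — meets; (b) net 94−1=93 ≥ 88 — meets; (c) net 97−1=96 ≥ 88 — meets.
  Stage 1 is satisfied; the onus moves to the employer.
Stage 2 (employer, the preponderance of the evidence, weight is at least 52): (d) net 86−34=52 ≥ 52 — meets; (e) net 64−2=62 ≥ 52 — meets.
  Stage 2 is satisfied; the employer continues to bear the burden.
Stage 3 (employer, a heightened civil standard, weight is at least 69): (f) 68 < 69 — fails; (g) net 96−32=64 < 69 — fails.
  Stage 3 not carried; the employer fails its burden.
So the grievant prevails.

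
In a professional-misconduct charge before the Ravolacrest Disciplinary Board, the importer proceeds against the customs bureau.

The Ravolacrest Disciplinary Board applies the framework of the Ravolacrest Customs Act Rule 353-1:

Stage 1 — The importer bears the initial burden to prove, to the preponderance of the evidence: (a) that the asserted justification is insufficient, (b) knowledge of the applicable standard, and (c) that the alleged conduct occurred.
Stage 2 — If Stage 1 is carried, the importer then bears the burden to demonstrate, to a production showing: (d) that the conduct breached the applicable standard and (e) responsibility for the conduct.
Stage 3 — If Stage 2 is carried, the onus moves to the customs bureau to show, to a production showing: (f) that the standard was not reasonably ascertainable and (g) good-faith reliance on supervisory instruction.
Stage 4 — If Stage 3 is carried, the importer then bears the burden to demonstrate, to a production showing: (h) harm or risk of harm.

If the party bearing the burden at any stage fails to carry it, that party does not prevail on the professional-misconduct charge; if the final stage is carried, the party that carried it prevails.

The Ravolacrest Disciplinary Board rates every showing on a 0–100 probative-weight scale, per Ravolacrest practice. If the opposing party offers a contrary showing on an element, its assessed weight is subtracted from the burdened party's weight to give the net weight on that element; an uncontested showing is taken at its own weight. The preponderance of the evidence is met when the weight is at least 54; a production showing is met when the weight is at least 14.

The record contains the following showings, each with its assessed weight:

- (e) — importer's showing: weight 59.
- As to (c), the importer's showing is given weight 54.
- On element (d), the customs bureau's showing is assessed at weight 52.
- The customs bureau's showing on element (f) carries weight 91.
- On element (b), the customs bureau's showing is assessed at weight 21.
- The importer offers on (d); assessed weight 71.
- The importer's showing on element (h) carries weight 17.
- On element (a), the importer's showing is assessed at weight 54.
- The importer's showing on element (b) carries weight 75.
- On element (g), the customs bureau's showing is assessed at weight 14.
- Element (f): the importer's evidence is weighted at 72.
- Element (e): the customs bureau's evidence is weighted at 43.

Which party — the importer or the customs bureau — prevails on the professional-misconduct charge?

Stage 1 (importer, the preponderance of the evidence, weight is at least 54): (a) 54 ≥ 54 — meets; (b) net 75−21=54 ≥ 54 — meets; (c) 54 ≥ 54 — meets.
  All elements met. The importer retains the burden for Stage 2.
Stage 2 (importer, a production showing, weight is at least 14): (d) net 71−52=19 ≥ 14 — meets; (e) net 59−43=16 ≥ 14 — meets.
  The importer carries Stage 2; the customs bureau now bears the burden.
Stage 3 (customs bureau, a production showing, weight is at least 14): (f) net 91−72=19 ≥ 14 — meets; (g) 14 ≥ 14 — meets.
  All elements met. The burden passes to the importer.
Stage 4 (importer, a production showing, weight is at least 14): (h) 17 ≥ 14 — meets.
  The importer carries the last stage.
Every stage carried; the importer prevails.

importer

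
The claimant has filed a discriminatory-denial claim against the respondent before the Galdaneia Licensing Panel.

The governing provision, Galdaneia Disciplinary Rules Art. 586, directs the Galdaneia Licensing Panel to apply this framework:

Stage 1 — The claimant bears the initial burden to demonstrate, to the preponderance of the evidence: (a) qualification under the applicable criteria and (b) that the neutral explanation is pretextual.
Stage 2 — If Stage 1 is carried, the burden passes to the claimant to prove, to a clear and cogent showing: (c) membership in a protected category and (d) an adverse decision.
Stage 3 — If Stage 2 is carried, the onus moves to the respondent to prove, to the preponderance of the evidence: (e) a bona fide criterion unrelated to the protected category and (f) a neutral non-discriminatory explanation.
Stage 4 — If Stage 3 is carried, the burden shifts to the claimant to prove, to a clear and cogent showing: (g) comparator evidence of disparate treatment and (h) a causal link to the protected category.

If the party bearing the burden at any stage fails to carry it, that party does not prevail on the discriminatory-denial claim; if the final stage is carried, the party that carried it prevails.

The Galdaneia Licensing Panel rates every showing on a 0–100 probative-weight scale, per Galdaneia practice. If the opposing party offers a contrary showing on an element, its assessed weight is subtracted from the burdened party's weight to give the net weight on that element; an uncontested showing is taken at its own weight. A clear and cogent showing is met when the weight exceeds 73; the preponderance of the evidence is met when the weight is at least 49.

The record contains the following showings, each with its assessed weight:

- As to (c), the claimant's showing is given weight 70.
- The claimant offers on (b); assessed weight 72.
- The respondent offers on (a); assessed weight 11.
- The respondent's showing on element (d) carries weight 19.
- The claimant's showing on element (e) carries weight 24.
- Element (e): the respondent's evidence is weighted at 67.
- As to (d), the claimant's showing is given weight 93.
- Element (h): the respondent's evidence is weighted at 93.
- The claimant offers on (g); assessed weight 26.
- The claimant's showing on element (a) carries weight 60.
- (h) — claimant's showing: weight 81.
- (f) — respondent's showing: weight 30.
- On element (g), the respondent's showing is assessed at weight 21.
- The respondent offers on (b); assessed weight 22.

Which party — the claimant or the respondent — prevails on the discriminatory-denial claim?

Stage 1 — burden on claimant; standard: the preponderance of the evidence (weight is at least 49).
    (a): 60 − 11 = 49 ≥ 49 [met]
    (b): 72 − 22 = 50 ≥ 49 [met]
  Stage 1 carried; the burden remains with the claimant.
Stage 2 — burden on claimant; standard: a clear and cogent showing (weight exceeds 73).
    (c): 70 ≤ 73 [not met]
    (d): 93 − 19 = 74 > 73 [met]
  Not every element is met, so the claimant fails to carry Stage 2.
The respondent prevails.

respondent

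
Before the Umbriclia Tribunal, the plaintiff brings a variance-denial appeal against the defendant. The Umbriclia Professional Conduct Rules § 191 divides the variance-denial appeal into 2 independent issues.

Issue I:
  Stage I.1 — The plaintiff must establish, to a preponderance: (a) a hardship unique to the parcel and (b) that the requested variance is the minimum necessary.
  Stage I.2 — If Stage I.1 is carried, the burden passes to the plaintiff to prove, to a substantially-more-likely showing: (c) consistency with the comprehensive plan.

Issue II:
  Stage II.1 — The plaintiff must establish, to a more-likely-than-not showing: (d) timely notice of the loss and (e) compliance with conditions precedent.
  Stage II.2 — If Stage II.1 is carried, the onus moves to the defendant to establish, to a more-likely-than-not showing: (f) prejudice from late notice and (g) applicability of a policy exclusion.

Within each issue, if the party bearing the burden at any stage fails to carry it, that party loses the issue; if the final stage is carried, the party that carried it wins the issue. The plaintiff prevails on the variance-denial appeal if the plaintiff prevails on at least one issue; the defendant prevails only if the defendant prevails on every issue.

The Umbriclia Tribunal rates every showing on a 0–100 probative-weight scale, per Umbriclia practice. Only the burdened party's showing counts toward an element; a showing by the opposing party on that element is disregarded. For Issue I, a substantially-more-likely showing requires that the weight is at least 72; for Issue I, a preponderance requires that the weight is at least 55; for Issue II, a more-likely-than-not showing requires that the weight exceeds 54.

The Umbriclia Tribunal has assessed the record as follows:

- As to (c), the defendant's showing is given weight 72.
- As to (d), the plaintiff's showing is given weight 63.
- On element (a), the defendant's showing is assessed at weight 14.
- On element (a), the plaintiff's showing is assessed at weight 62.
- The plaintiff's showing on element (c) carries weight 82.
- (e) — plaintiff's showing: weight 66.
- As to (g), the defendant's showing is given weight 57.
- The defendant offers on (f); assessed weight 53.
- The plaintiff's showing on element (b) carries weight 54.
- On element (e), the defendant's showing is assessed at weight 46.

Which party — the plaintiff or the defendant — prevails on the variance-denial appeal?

plaintiff

— Issue I —
Stage I.1 — burden on plaintiff; standard: a preponderance (weight is at least 55).
    (a): 62 (defendant's 14 disregarded) ≥ 55 [met]
    (b): 54 < 55 [not met]
  Not every element is met, so the plaintiff fails to carry Stage I.1.
The analysis ends at Stage I.1; the defendant prevails on this issue.
— Issue II —
At Stage II.1 the plaintiff must meet a more-likely-than-not showing (weight exceeds 54): on (d) the weight is 63, which does exceed 54, so (d) meets the standard; on (e) the weight is 66 (the defendant's 46 is given no effect), which does exceed 54, so (e) meets the standard.
  Stage II.1 carried; the burden shifts to the defendant.
At Stage II.2 the defendant must meet a more-likely-than-not showing (weight exceeds 54): on (f) the weight is 53, ≤ 54, so (f) does not meet the standard; on (g) the weight is 57, > 54, so (g) meets the standard.
  Stage II.2 not carried; the defendant fails its burden.
The plaintiff prevails on this issue.
Per-issue: Issue I → defendant; Issue II → plaintiff. The plaintiff must prevail on at least one issue; overall, the plaintiff prevails.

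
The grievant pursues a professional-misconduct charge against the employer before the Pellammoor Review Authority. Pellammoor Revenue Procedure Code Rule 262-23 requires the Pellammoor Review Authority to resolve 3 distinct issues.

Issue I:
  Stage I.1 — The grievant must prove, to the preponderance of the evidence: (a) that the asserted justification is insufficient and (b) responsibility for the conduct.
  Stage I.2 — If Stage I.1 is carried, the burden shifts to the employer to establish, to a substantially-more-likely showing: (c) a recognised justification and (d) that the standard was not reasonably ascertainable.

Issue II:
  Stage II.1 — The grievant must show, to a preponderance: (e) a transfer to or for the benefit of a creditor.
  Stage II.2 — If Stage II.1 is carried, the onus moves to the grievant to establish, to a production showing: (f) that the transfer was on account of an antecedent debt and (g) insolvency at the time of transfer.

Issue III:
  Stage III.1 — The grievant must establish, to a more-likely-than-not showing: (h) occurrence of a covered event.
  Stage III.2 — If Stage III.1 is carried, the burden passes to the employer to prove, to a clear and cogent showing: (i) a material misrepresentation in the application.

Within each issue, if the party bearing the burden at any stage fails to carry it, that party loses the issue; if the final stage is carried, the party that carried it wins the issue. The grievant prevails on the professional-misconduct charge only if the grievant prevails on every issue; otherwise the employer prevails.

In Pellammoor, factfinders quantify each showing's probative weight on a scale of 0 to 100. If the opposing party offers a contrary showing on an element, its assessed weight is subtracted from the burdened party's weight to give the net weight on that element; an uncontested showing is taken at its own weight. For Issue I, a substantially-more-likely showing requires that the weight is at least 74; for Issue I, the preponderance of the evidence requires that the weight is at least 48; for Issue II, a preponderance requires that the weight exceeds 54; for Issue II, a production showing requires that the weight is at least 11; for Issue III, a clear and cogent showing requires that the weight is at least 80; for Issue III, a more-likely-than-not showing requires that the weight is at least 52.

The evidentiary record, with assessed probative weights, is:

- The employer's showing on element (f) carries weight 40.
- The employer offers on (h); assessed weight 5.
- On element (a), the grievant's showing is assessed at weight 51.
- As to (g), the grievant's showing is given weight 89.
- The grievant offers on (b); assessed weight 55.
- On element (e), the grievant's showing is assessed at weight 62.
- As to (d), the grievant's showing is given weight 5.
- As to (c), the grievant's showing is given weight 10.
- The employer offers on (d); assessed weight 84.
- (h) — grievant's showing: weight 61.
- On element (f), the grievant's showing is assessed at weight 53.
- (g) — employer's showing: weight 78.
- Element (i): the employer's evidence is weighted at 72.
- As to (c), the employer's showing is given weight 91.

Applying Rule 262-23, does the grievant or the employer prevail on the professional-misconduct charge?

— Issue I —
At Stage I.1 the grievant must meet the preponderance of the evidence (weight is at least 48): on (a) the weight is 51, ≥ 48, so (a) meets the standard; on (b) the weight is 55, ≥ 48, so (b) meets the standard.
  Stage I.1 carried; the burden shifts to the employer.
At Stage I.2 the employer must meet a substantially-more-likely showing (weight is at least 74): on (c) the weight is 91 less the opposing 10 gives net 81, ≥ 74, so (c) meets the standard; on (d) the weight is 84 less the opposing 5 gives net 79, which does reach 74, so (d) meets the standard.
  The employer carries the last stage.
With every stage satisfied, the employer prevails on this issue.
— Issue II —
Stage II.1 — burden on grievant; standard: a preponderance (weight exceeds 54).
    (e): 62 > 54 [met]
  Stage II.1 is satisfied; the grievant continues to bear the burden.
Stage II.2 — burden on grievant; standard: a production showing (weight is at least 11).
    (f): 53 − 40 = 13 ≥ 11 [met]
    (g): 89 − 78 = 11 ≥ 11 [met]
  All elements met at the final stage.
All stages carried — the grievant prevails on this issue.
— Issue III —
Stage III.1 — burden on grievant; standard: a more-likely-than-not showing (weight is at least 52).
    (h): 61 − 5 = 56 ≥ 52 [met]
  Stage III.1 is satisfied; the onus moves to the employer.
Stage III.2 — burden on employer; standard: a clear and cogent showing (weight is at least 80).
    (i): 72 < 80 [not met]
  The employer does not carry Stage III.2.
The grievant prevails on this issue.
Per-issue: Issue I → employer; Issue II → grievant; Issue III → grievant. The grievant must prevail on every issue; overall, the employer prevails.

employer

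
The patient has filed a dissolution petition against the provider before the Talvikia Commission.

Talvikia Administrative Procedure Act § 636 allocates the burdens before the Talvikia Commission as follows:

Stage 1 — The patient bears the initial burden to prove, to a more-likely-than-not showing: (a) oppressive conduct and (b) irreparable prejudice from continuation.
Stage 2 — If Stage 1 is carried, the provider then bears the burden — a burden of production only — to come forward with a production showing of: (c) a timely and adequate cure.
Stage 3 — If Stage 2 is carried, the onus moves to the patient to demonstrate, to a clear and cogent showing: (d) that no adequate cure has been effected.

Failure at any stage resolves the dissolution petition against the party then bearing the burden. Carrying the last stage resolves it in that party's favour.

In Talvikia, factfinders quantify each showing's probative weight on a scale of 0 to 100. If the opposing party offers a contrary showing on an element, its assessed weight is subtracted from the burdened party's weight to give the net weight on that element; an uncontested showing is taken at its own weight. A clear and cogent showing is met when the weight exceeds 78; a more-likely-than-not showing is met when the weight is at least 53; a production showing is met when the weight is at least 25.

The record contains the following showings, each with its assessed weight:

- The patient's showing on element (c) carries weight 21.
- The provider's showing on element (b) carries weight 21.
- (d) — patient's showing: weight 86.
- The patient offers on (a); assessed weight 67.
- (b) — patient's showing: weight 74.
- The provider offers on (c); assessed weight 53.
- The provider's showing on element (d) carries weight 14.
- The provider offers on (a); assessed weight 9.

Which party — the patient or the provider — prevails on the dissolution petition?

Stage 1 — burden on patient; standard: a more-likely-than-not showing (weight is at least 53).
    (a): 67 − 9 = 58 ≥ 53 [met]
    (b): 74 − 21 = 53 ≥ 53 [met]
  All elements met. The burden passes to the provider.
Stage 2 — burden on provider; standard: a production showing (weight is at least 25).
    (c): 53 − 21 = 32 ≥ 25 [met]
  Stage 2 is satisfied; the onus moves to the patient.
Stage 3 — burden on patient; standard: a clear and cogent showing (weight exceeds 78).
    (d): 86 − 14 = 72 ≤ 78 [not met]
  The patient does not carry Stage 3.
The analysis ends at Stage 3; the provider prevails.

provider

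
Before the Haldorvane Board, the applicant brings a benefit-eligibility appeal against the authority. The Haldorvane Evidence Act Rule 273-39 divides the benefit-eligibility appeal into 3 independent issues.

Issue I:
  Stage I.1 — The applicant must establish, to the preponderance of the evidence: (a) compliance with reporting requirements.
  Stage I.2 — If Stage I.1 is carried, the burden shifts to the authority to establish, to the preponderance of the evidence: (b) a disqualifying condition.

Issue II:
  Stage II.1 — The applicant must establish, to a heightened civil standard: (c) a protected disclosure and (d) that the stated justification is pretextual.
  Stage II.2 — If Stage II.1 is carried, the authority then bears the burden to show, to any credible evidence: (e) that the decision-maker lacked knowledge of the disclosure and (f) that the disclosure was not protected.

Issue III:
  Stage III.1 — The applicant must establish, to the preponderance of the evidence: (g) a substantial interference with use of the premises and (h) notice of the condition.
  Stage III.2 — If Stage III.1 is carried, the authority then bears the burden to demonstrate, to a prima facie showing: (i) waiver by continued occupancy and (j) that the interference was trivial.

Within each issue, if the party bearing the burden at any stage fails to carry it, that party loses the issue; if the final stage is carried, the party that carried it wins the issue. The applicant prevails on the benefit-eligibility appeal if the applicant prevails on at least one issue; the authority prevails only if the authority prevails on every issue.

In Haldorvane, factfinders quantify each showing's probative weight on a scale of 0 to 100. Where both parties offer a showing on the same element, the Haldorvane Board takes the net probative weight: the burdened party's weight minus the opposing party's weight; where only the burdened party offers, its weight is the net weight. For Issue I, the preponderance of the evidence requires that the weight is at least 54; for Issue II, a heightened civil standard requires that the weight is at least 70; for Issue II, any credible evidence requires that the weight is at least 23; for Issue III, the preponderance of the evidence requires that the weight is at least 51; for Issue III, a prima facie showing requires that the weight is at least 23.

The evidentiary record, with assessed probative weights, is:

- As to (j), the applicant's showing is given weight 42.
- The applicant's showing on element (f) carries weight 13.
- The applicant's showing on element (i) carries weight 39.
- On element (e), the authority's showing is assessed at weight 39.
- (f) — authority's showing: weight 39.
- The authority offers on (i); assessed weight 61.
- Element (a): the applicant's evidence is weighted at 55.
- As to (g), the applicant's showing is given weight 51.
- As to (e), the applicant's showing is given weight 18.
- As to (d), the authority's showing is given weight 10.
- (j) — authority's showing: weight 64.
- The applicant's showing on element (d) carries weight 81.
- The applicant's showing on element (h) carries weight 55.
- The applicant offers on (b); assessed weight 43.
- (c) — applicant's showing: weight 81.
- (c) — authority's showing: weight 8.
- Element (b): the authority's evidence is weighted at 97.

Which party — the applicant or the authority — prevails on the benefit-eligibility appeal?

— Issue I —
At Stage I.1 the applicant must meet the preponderance of the evidence (weight is at least 54): on (a) the weight is 55, ≥ 54, so (a) meets the standard.
  The applicant carries Stage I.1; the authority now bears the burden.
At Stage I.2 the authority must meet the preponderance of the evidence (weight is at least 54): on (b) the weight is 97 less the opposing 43 gives net 54, ≥ 54, so (b) meets the standard.
  All elements met at the final stage.
All stages carried — the authority prevails on this issue.
— Issue II —
At Stage II.1 the applicant must meet a heightened civil standard (weight is at least 70): on (c) the weight is 81 less the opposing 8 gives net 73, which does reach 70, so (c) meets the standard; on (d) the weight is 81 less the opposing 10 gives net 71, ≥ 70, so (d) meets the standard.
  All elements met. The burden passes to the authority.
At Stage II.2 the authority must meet any credible evidence (weight is at least 23): on (e) the weight is 39 less the opposing 18 gives net 21, which does not reach 23, so (e) does not meet the standard; on (f) the weight is 39 less the opposing 13 gives net 26, ≥ 23, so (f) meets the standard.
  Stage II.2 not carried; the authority fails its burden.
The analysis ends at Stage II.2; the applicant prevails on this issue.
— Issue III —
Stage III.1 — burden on applicant; standard: the preponderance of the evidence (weight is at least 51).
    (g): 51 ≥ 51 [met]
    (h): 55 ≥ 51 [met]
  Stage III.1 is satisfied; the onus moves to the authority.
Stage III.2 — burden on authority; standard: a prima facie showing (weight is at least 23).
    (i): 61 − 39 = 22 < 23 [not met]
    (j): 64 − 42 = 22 < 23 [not met]
  Stage III.2 not carried; the authority fails its burden.
The applicant prevails on this issue.
Per-issue: Issue I → authority; Issue II → applicant; Issue III → applicant. The applicant must prevail on at least one issue; overall, the applicant prevails.

applicant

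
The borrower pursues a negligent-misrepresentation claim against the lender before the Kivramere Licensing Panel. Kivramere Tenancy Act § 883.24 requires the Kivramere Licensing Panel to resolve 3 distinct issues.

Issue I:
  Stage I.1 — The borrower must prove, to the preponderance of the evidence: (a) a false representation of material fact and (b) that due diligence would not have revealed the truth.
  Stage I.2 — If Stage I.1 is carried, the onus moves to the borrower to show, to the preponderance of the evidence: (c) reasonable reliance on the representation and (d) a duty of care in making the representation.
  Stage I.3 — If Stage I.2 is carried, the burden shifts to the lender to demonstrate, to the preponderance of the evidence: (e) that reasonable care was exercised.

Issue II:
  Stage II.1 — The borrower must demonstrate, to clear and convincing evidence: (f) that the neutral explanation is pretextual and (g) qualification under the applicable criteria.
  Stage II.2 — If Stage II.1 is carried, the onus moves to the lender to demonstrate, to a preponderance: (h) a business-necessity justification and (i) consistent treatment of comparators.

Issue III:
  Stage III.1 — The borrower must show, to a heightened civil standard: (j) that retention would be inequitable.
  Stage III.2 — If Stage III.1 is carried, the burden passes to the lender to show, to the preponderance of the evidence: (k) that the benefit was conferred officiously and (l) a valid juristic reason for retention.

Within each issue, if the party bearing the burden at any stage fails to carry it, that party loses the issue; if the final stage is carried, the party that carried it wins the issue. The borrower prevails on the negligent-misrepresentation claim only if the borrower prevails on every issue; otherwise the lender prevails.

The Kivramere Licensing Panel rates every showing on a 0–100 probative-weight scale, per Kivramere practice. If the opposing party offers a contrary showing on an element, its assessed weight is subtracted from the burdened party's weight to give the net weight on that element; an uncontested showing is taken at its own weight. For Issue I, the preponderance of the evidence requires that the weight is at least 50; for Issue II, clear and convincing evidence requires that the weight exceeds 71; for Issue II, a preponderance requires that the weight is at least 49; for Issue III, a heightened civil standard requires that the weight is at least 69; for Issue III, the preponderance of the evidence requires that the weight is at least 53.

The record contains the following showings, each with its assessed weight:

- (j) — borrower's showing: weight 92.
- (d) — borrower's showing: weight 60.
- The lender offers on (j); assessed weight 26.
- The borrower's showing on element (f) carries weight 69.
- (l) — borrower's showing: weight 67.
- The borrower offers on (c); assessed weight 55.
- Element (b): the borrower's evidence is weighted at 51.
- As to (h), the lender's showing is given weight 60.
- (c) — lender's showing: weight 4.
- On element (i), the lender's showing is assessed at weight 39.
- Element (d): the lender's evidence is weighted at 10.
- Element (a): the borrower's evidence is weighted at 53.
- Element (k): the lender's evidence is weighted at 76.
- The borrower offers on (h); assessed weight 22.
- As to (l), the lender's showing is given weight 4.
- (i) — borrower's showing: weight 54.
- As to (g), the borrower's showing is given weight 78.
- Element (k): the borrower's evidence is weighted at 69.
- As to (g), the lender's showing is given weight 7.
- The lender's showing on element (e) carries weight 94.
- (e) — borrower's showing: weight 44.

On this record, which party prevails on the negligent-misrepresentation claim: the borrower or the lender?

lender

— Issue I —
At Stage I.1 the borrower must meet the preponderance of the evidence (weight is at least 50): on (a) the weight is 53, which does reach 50, so (a) meets the standard; on (b) the weight is 51, ≥ 50, so (b) meets the standard.
  Stage I.1 carried; the burden remains with the borrower.
At Stage I.2 the borrower must meet the preponderance of the evidence (weight is at least 50): on (c) the weight is 55 less the opposing 4 gives net 51, which does reach 50, so (c) meets the standard; on (d) the weight is 60 less the opposing 10 gives net 50, which does reach 50, so (d) meets the standard.
  All elements met. The burden passes to the lender.
At Stage I.3 the lender must meet the preponderance of the evidence (weight is at least 50): on (e) the weight is 94 less the opposing 44 gives net 50, ≥ 50, so (e) meets the standard.
  All elements met at the final stage.
All stages carried — the lender prevails on this issue.
— Issue II —
Stage II.1 — burden on borrower; standard: clear and convincing evidence (weight exceeds 71).
    (f): 69 ≤ 71 [not met]
    (g): 78 − 7 = 71 ≤ 71 [not met]
  The borrower does not carry Stage II.1.
The lender prevails on this issue.
— Issue III —
Stage III.1 — burden on borrower; standard: a heightened civil standard (weight is at least 69).
    (j): 92 − 26 = 66 < 69 [not met]
  Stage III.1 not carried; the borrower fails its burden.
The analysis ends at Stage III.1; the lender prevails on this issue.
Per-issue: Issue I → lender; Issue II → lender; Issue III → lender. The borrower must prevail on every issue; overall, the lender prevails.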